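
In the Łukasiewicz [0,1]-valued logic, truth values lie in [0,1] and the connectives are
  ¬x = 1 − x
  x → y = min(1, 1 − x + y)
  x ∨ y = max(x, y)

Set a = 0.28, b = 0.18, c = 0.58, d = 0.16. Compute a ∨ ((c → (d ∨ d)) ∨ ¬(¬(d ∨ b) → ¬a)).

0.58

d ∨ d = max(0.16, 0.16) = 0.16
c → (d ∨ d) = min(1, 1 − 0.58 + 0.16) = min(1, 0.58) = 0.58
d ∨ b = max(0.16, 0.18) = 0.18
¬(d ∨ b) = 1 − 0.18 = 0.82
¬a = 1 − 0.28 = 0.72
¬(d ∨ b) → ¬a = min(1, 1 − 0.82 + 0.72) = min(1, 0.90) = 0.90
¬(¬(d ∨ b) → ¬a) = 1 − 0.90 = 0.10
(c → (d ∨ d)) ∨ ¬(¬(d ∨ b) → ¬a) = max(0.58, 0.10) = 0.58
a ∨ ((c → (d ∨ d)) ∨ ¬(¬(d ∨ b) → ¬a)) = max(0.28, 0.58) = 0.58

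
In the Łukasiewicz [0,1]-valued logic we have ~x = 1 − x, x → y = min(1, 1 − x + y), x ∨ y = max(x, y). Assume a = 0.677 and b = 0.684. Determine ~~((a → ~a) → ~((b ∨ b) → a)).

0.361

~a = 1 − 0.677 = 0.323
a → ~a = min(1, 1 − 0.677 + 0.323) = min(1, 0.646) = 0.646
b ∨ b = max(0.684, 0.684) = 0.684
(b ∨ b) → a = min(1, 1 − 0.684 + 0.677) = min(1, 0.993) = 0.993
~((b ∨ b) → a) = 1 − 0.993 = 0.007
(a → ~a) → ~((b ∨ b) → a) = min(1, 1 − 0.646 + 0.007) = min(1, 0.361) = 0.361
~((a → ~a) → ~((b ∨ b) → a)) = 1 − 0.361 = 0.639
~~((a → ~a) → ~((b ∨ b) → a)) = 1 − 0.639 = 0.361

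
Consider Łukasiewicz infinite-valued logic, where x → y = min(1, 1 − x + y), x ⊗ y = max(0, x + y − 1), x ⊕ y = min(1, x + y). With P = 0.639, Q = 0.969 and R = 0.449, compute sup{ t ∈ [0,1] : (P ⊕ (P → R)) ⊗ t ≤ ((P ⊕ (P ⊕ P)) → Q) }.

P → R = min(1, 1 − 0.639 + 0.449) = min(1, 0.810) = 0.810
P ⊕ (P → R) = min(1, 0.639 + 0.810) = min(1, 1.449) = 1.000
So the left factor is P ⊕ (P → R) = 1.000.
P ⊕ P = min(1, 0.639 + 0.639) = min(1, 1.278) = 1.000
P ⊕ (P ⊕ P) = min(1, 0.639 + 1.000) = min(1, 1.639) = 1.000
(P ⊕ (P ⊕ P)) → Q = min(1, 1 − 1.000 + 0.969) = min(1, 0.969) = 0.969
So the right-hand bound is (P ⊕ (P ⊕ P)) → Q = 0.969.
The residuum of the Łukasiewicz t-norm gives the supremum: min(1, 1 − 1.000 + 0.969).
1 − 1.000 + 0.969 = 0.969, so t = min(1, 0.969) = 0.969.
Check: 1.000 ⊗ 0.969 = max(0, 0.969) = 0.969 ≤ 0.969.

0.969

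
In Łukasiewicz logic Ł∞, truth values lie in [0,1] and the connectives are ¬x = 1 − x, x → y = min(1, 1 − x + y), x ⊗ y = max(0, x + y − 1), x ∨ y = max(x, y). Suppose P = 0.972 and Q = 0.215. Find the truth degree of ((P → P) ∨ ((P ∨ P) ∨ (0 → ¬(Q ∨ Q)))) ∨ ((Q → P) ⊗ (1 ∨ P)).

P → P = min(1, 1 − 0.972 + 0.972) = min(1, 1.000) = 1.000
P ∨ P = max(0.972, 0.972) = 0.972
Q ∨ Q = max(0.215, 0.215) = 0.215
¬(Q ∨ Q) = 1 − 0.215 = 0.785
0 → ¬(Q ∨ Q) = min(1, 1 − 0.000 + 0.785) = min(1, 1.785) = 1.000
(P ∨ P) ∨ (0 → ¬(Q ∨ Q)) = max(0.972, 1.000) = 1.000
(P → P) ∨ ((P ∨ P) ∨ (0 → ¬(Q ∨ Q))) = max(1.000, 1.000) = 1.000
Q → P = min(1, 1 − 0.215 + 0.972) = min(1, 1.757) = 1.000
1 ∨ P = max(1.000, 0.972) = 1.000
(Q → P) ⊗ (1 ∨ P) = max(0, 1.000 + 1.000 − 1) = max(0, 1.000) = 1.000
((P → P) ∨ ((P ∨ P) ∨ (0 → ¬(Q ∨ Q)))) ∨ ((Q → P) ⊗ (1 ∨ P)) = max(1.000, 1.000) = 1.000

1.000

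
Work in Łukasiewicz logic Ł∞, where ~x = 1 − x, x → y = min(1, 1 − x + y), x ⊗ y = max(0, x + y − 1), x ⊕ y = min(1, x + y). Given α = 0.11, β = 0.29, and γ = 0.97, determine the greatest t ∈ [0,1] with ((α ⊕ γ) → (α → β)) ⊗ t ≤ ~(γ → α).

α ⊕ γ = min(1, 0.11 + 0.97) = min(1, 1.08) = 1.00
α → β = min(1, 1 − 0.11 + 0.29) = min(1, 1.18) = 1.00
(α ⊕ γ) → (α → β) = min(1, 1 − 1.00 + 1.00) = min(1, 1.00) = 1.00
So the left factor is (α ⊕ γ) → (α → β) = 1.00.
γ → α = min(1, 1 − 0.97 + 0.11) = min(1, 0.14) = 0.14
~(γ → α) = 1 − 0.14 = 0.86
So the right-hand bound is ~(γ → α) = 0.86.
The residuum of the Łukasiewicz t-norm gives the supremum: min(1, 1 − 1.00 + 0.86).
1 − 1.00 + 0.86 = 0.86, so t = min(1, 0.86) = 0.86.
Check: 1.00 ⊗ 0.86 = max(0, 0.86) = 0.86 ≤ 0.86.

0.86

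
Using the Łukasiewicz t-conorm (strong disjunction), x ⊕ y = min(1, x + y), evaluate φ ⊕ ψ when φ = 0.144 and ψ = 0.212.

φ ⊕ ψ = min(1, 0.144 + 0.212) = min(1, 0.356) = 0.356
For comparison, the Gödel t-conorm max(x, y) would give 0.212.

0.356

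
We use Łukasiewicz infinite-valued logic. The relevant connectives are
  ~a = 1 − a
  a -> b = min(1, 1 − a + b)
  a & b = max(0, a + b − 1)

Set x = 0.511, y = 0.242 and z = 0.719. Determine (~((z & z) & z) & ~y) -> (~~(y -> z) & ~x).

0.888

z & z = max(0, 0.719 + 0.719 − 1) = max(0, 0.438) = 0.438
(z & z) & z = max(0, 0.438 + 0.719 − 1) = max(0, 0.157) = 0.157
~((z & z) & z) = 1 − 0.157 = 0.843
~y = 1 − 0.242 = 0.758
~((z & z) & z) & ~y = max(0, 0.843 + 0.758 − 1) = max(0, 0.601) = 0.601
y -> z = min(1, 1 − 0.242 + 0.719) = min(1, 1.477) = 1.000
~(y -> z) = 1 − 1.000 = 0.000
~~(y -> z) = 1 − 0.000 = 1.000
~x = 1 − 0.511 = 0.489
~~(y -> z) & ~x = max(0, 1.000 + 0.489 − 1) = max(0, 0.489) = 0.489
(~((z & z) & z) & ~y) -> (~~(y -> z) & ~x) = min(1, 1 − 0.601 + 0.489) = min(1, 0.888) = 0.888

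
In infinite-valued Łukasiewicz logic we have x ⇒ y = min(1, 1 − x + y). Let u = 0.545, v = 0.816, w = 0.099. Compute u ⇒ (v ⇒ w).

v ⇒ w = min(1, 1 − 0.816 + 0.099) = min(1, 0.283) = 0.283
u ⇒ (v ⇒ w) = min(1, 1 − 0.545 + 0.283) = min(1, 0.738) = 0.738

0.738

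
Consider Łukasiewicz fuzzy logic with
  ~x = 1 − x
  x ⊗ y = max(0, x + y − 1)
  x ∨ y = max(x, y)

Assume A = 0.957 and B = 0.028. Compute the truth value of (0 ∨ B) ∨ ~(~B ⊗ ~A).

0.985

0 ∨ B = max(0.000, 0.028) = 0.028
~B = 1 − 0.028 = 0.972
~A = 1 − 0.957 = 0.043
~B ⊗ ~A = max(0, 0.972 + 0.043 − 1) = max(0, 0.015) = 0.015
~(~B ⊗ ~A) = 1 − 0.015 = 0.985
(0 ∨ B) ∨ ~(~B ⊗ ~A) = max(0.028, 0.985) = 0.985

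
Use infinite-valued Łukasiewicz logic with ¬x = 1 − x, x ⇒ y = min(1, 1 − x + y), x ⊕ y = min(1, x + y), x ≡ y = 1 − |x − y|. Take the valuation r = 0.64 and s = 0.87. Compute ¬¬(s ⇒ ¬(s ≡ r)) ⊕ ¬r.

s ≡ r = 1 − |0.87 − 0.64| = 1 − 0.23 = 0.77
¬(s ≡ r) = 1 − 0.77 = 0.23
s ⇒ ¬(s ≡ r) = min(1, 1 − 0.87 + 0.23) = min(1, 0.36) = 0.36
¬(s ⇒ ¬(s ≡ r)) = 1 − 0.36 = 0.64
¬¬(s ⇒ ¬(s ≡ r)) = 1 − 0.64 = 0.36
¬r = 1 − 0.64 = 0.36
¬¬(s ⇒ ¬(s ≡ r)) ⊕ ¬r = min(1, 0.36 + 0.36) = min(1, 0.72) = 0.72

0.72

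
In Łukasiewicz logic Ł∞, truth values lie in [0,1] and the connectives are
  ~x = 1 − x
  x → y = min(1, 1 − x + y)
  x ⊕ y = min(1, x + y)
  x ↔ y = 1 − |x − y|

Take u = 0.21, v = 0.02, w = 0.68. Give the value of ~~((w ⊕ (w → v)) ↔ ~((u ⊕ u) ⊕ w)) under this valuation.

0.00

w → v = min(1, 1 − 0.68 + 0.02) = min(1, 0.34) = 0.34
w ⊕ (w → v) = min(1, 0.68 + 0.34) = min(1, 1.02) = 1.00
u ⊕ u = min(1, 0.21 + 0.21) = min(1, 0.42) = 0.42
(u ⊕ u) ⊕ w = min(1, 0.42 + 0.68) = min(1, 1.10) = 1.00
~((u ⊕ u) ⊕ w) = 1 − 1.00 = 0.00
(w ⊕ (w → v)) ↔ ~((u ⊕ u) ⊕ w) = 1 − |1.00 − 0.00| = 1 − 1.00 = 0.00
~((w ⊕ (w → v)) ↔ ~((u ⊕ u) ⊕ w)) = 1 − 0.00 = 1.00
~~((w ⊕ (w → v)) ↔ ~((u ⊕ u) ⊕ w)) = 1 − 1.00 = 0.00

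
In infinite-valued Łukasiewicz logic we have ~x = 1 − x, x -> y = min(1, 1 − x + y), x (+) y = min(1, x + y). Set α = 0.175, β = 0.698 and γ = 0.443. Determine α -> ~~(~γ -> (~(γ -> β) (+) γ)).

1.000

~γ = 1 − 0.443 = 0.557
γ -> β = min(1, 1 − 0.443 + 0.698) = min(1, 1.255) = 1.000
~(γ -> β) = 1 − 1.000 = 0.000
~(γ -> β) (+) γ = min(1, 0.000 + 0.443) = min(1, 0.443) = 0.443
~γ -> (~(γ -> β) (+) γ) = min(1, 1 − 0.557 + 0.443) = min(1, 0.886) = 0.886
~(~γ -> (~(γ -> β) (+) γ)) = 1 − 0.886 = 0.114
~~(~γ -> (~(γ -> β) (+) γ)) = 1 − 0.114 = 0.886
α -> ~~(~γ -> (~(γ -> β) (+) γ)) = min(1, 1 − 0.175 + 0.886) = min(1, 1.711) = 1.000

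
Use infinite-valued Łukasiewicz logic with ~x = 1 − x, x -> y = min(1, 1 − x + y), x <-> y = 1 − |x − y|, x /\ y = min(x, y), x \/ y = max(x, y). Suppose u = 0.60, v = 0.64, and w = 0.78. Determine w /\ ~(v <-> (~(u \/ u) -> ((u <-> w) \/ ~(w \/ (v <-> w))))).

u \/ u = max(0.60, 0.60) = 0.60
~(u \/ u) = 1 − 0.60 = 0.40
u <-> w = 1 − |0.60 − 0.78| = 1 − 0.18 = 0.82
v <-> w = 1 − |0.64 − 0.78| = 1 − 0.14 = 0.86
w \/ (v <-> w) = max(0.78, 0.86) = 0.86
~(w \/ (v <-> w)) = 1 − 0.86 = 0.14
(u <-> w) \/ ~(w \/ (v <-> w)) = max(0.82, 0.14) = 0.82
~(u \/ u) -> ((u <-> w) \/ ~(w \/ (v <-> w))) = min(1, 1 − 0.40 + 0.82) = min(1, 1.42) = 1.00
v <-> (~(u \/ u) -> ((u <-> w) \/ ~(w \/ (v <-> w)))) = 1 − |0.64 − 1.00| = 1 − 0.36 = 0.64
~(v <-> (~(u \/ u) -> ((u <-> w) \/ ~(w \/ (v <-> w))))) = 1 − 0.64 = 0.36
w /\ ~(v <-> (~(u \/ u) -> ((u <-> w) \/ ~(w \/ (v <-> w))))) = min(0.78, 0.36) = 0.36

0.36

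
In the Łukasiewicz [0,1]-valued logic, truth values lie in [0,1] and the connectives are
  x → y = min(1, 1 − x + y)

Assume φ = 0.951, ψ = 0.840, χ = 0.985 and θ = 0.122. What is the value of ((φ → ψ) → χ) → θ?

0.122

φ → ψ = min(1, 1 − 0.951 + 0.840) = min(1, 0.889) = 0.889
(φ → ψ) → χ = min(1, 1 − 0.889 + 0.985) = min(1, 1.096) = 1.000
((φ → ψ) → χ) → θ = min(1, 1 − 1.000 + 0.122) = min(1, 0.122) = 0.122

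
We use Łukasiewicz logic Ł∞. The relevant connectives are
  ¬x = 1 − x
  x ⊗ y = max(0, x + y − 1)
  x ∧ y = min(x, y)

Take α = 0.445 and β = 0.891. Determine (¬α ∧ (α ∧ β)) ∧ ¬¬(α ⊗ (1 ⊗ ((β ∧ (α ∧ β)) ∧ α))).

¬α = 1 − 0.445 = 0.555
α ∧ β = min(0.445, 0.891) = 0.445
¬α ∧ (α ∧ β) = min(0.555, 0.445) = 0.445
β ∧ (α ∧ β) = min(0.891, 0.445) = 0.445
(β ∧ (α ∧ β)) ∧ α = min(0.445, 0.445) = 0.445
1 ⊗ ((β ∧ (α ∧ β)) ∧ α) = max(0, 1.000 + 0.445 − 1) = max(0, 0.445) = 0.445
α ⊗ (1 ⊗ ((β ∧ (α ∧ β)) ∧ α)) = max(0, 0.445 + 0.445 − 1) = max(0, -0.110) = 0.000
¬(α ⊗ (1 ⊗ ((β ∧ (α ∧ β)) ∧ α))) = 1 − 0.000 = 1.000
¬¬(α ⊗ (1 ⊗ ((β ∧ (α ∧ β)) ∧ α))) = 1 − 1.000 = 0.000
(¬α ∧ (α ∧ β)) ∧ ¬¬(α ⊗ (1 ⊗ ((β ∧ (α ∧ β)) ∧ α))) = min(0.445, 0.000) = 0.000

0.000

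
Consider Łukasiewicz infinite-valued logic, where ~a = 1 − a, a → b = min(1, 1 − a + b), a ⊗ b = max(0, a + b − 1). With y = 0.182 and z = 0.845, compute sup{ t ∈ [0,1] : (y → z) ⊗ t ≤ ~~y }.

y → z = min(1, 1 − 0.182 + 0.845) = min(1, 1.663) = 1.000
So the left factor is y → z = 1.000.
~y = 1 − 0.182 = 0.818
~~y = 1 − 0.818 = 0.182
So the right-hand bound is ~~y = 0.182.
The residuum of the Łukasiewicz t-norm gives the supremum: min(1, 1 − 1.000 + 0.182).
1 − 1.000 + 0.182 = 0.182, so t = min(1, 0.182) = 0.182.
Check: 1.000 ⊗ 0.182 = max(0, 0.182) = 0.182 ≤ 0.182.

0.182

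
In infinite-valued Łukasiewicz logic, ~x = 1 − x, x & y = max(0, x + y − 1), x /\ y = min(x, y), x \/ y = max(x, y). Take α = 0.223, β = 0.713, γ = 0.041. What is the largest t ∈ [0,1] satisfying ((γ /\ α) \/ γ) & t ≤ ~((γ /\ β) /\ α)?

γ /\ α = min(0.041, 0.223) = 0.041
(γ /\ α) \/ γ = max(0.041, 0.041) = 0.041
So the left factor is (γ /\ α) \/ γ = 0.041.
γ /\ β = min(0.041, 0.713) = 0.041
(γ /\ β) /\ α = min(0.041, 0.223) = 0.041
~((γ /\ β) /\ α) = 1 − 0.041 = 0.959
So the right-hand bound is ~((γ /\ β) /\ α) = 0.959.
The residuum of the Łukasiewicz t-norm gives the supremum: min(1, 1 − 0.041 + 0.959).
1 − 0.041 + 0.959 = 1.918, so t = min(1, 1.918) = 1.000.
Check: 0.041 & 1.000 = max(0, 0.041) = 0.041 ≤ 0.959.

1.000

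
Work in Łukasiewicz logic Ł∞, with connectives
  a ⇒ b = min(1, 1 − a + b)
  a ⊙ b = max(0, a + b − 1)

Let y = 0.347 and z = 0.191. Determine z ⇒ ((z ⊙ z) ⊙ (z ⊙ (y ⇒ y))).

z ⊙ z = max(0, 0.191 + 0.191 − 1) = max(0, -0.618) = 0.000
y ⇒ y = min(1, 1 − 0.347 + 0.347) = min(1, 1.000) = 1.000
z ⊙ (y ⇒ y) = max(0, 0.191 + 1.000 − 1) = max(0, 0.191) = 0.191
(z ⊙ z) ⊙ (z ⊙ (y ⇒ y)) = max(0, 0.000 + 0.191 − 1) = max(0, -0.809) = 0.000
z ⇒ ((z ⊙ z) ⊙ (z ⊙ (y ⇒ y))) = min(1, 1 − 0.191 + 0.000) = min(1, 0.809) = 0.809

0.809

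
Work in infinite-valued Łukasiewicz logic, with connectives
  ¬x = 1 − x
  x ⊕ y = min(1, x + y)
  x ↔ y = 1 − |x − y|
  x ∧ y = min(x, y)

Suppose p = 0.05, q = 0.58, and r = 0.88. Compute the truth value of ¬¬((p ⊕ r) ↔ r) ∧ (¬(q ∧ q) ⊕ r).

0.95

p ⊕ r = min(1, 0.05 + 0.88) = min(1, 0.93) = 0.93
(p ⊕ r) ↔ r = 1 − |0.93 − 0.88| = 1 − 0.05 = 0.95
¬((p ⊕ r) ↔ r) = 1 − 0.95 = 0.05
¬¬((p ⊕ r) ↔ r) = 1 − 0.05 = 0.95
q ∧ q = min(0.58, 0.58) = 0.58
¬(q ∧ q) = 1 − 0.58 = 0.42
¬(q ∧ q) ⊕ r = min(1, 0.42 + 0.88) = min(1, 1.30) = 1.00
¬¬((p ⊕ r) ↔ r) ∧ (¬(q ∧ q) ⊕ r) = min(0.95, 1.00) = 0.95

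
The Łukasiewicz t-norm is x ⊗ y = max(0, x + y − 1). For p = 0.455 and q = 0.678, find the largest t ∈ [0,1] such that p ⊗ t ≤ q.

1.000

The residuum of the Łukasiewicz t-norm gives the supremum: min(1, 1 − 0.455 + 0.678).
1 − 0.455 + 0.678 = 1.223, so t = min(1, 1.223) = 1.000.
Check: 0.455 ⊗ 1.000 = max(0, 0.455) = 0.455 ≤ 0.678.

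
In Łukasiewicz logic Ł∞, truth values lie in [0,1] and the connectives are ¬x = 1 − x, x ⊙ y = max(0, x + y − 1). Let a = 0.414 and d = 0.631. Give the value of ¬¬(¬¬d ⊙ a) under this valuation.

0.045

¬d = 1 − 0.631 = 0.369
¬¬d = 1 − 0.369 = 0.631
¬¬d ⊙ a = max(0, 0.631 + 0.414 − 1) = max(0, 0.045) = 0.045
¬(¬¬d ⊙ a) = 1 − 0.045 = 0.955
¬¬(¬¬d ⊙ a) = 1 − 0.955 = 0.045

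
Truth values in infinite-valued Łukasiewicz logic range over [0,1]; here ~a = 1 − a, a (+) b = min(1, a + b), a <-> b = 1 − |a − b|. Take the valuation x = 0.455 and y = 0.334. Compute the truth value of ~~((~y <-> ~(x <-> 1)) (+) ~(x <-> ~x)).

~y = 1 − 0.334 = 0.666
x <-> 1 = 1 − |0.455 − 1.000| = 1 − 0.545 = 0.455
~(x <-> 1) = 1 − 0.455 = 0.545
~y <-> ~(x <-> 1) = 1 − |0.666 − 0.545| = 1 − 0.121 = 0.879
~x = 1 − 0.455 = 0.545
x <-> ~x = 1 − |0.455 − 0.545| = 1 − 0.090 = 0.910
~(x <-> ~x) = 1 − 0.910 = 0.090
(~y <-> ~(x <-> 1)) (+) ~(x <-> ~x) = min(1, 0.879 + 0.090) = min(1, 0.969) = 0.969
~((~y <-> ~(x <-> 1)) (+) ~(x <-> ~x)) = 1 − 0.969 = 0.031
~~((~y <-> ~(x <-> 1)) (+) ~(x <-> ~x)) = 1 − 0.031 = 0.969

0.969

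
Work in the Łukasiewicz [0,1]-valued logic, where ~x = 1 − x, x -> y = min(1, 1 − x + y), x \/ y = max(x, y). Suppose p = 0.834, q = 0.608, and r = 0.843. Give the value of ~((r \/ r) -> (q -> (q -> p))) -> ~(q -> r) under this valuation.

r \/ r = max(0.843, 0.843) = 0.843
q -> p = min(1, 1 − 0.608 + 0.834) = min(1, 1.226) = 1.000
q -> (q -> p) = min(1, 1 − 0.608 + 1.000) = min(1, 1.392) = 1.000
(r \/ r) -> (q -> (q -> p)) = min(1, 1 − 0.843 + 1.000) = min(1, 1.157) = 1.000
~((r \/ r) -> (q -> (q -> p))) = 1 − 1.000 = 0.000
q -> r = min(1, 1 − 0.608 + 0.843) = min(1, 1.235) = 1.000
~(q -> r) = 1 − 1.000 = 0.000
~((r \/ r) -> (q -> (q -> p))) -> ~(q -> r) = min(1, 1 − 0.000 + 0.000) = min(1, 1.000) = 1.000

1.000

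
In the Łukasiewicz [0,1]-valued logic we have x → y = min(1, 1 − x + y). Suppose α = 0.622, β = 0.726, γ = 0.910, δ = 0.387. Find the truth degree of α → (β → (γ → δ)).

γ → δ = min(1, 1 − 0.910 + 0.387) = min(1, 0.477) = 0.477
β → (γ → δ) = min(1, 1 − 0.726 + 0.477) = min(1, 0.751) = 0.751
α → (β → (γ → δ)) = min(1, 1 − 0.622 + 0.751) = min(1, 1.129) = 1.000

1.000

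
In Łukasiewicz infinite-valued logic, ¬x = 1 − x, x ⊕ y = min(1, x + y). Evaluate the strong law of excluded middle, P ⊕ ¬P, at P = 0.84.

¬P = 1 − 0.84 = 0.16
P ⊕ ¬P = min(1, 0.84 + 0.16) = min(1, 1.00) = 1.00
(As expected: always 1 in Ł∞ since a ⊕ (1−a) = 1.)

1.00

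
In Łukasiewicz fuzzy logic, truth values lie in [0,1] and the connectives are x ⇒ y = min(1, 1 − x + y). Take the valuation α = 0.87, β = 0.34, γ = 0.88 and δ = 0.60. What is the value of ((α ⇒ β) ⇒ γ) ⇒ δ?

0.60

α ⇒ β = min(1, 1 − 0.87 + 0.34) = min(1, 0.47) = 0.47
(α ⇒ β) ⇒ γ = min(1, 1 − 0.47 + 0.88) = min(1, 1.41) = 1.00
((α ⇒ β) ⇒ γ) ⇒ δ = min(1, 1 − 1.00 + 0.60) = min(1, 0.60) = 0.60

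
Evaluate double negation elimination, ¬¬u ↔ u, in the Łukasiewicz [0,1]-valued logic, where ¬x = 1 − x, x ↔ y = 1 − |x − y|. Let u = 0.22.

¬u = 1 − 0.22 = 0.78
¬¬u = 1 − 0.78 = 0.22
¬¬u ↔ u = 1 − |0.22 − 0.22| = 1 − 0.00 = 1.00
(As expected: always 1 in Ł∞ since negation is involutive.)

1.00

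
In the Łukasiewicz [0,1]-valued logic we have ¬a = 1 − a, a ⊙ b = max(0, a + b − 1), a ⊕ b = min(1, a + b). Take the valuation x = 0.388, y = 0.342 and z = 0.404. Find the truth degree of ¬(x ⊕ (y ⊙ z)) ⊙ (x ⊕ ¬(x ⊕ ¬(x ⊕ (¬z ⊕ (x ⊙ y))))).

y ⊙ z = max(0, 0.342 + 0.404 − 1) = max(0, -0.254) = 0.000
x ⊕ (y ⊙ z) = min(1, 0.388 + 0.000) = min(1, 0.388) = 0.388
¬(x ⊕ (y ⊙ z)) = 1 − 0.388 = 0.612
¬z = 1 − 0.404 = 0.596
x ⊙ y = max(0, 0.388 + 0.342 − 1) = max(0, -0.270) = 0.000
¬z ⊕ (x ⊙ y) = min(1, 0.596 + 0.000) = min(1, 0.596) = 0.596
x ⊕ (¬z ⊕ (x ⊙ y)) = min(1, 0.388 + 0.596) = min(1, 0.984) = 0.984
¬(x ⊕ (¬z ⊕ (x ⊙ y))) = 1 − 0.984 = 0.016
x ⊕ ¬(x ⊕ (¬z ⊕ (x ⊙ y))) = min(1, 0.388 + 0.016) = min(1, 0.404) = 0.404
¬(x ⊕ ¬(x ⊕ (¬z ⊕ (x ⊙ y)))) = 1 − 0.404 = 0.596
x ⊕ ¬(x ⊕ ¬(x ⊕ (¬z ⊕ (x ⊙ y)))) = min(1, 0.388 + 0.596) = min(1, 0.984) = 0.984
¬(x ⊕ (y ⊙ z)) ⊙ (x ⊕ ¬(x ⊕ ¬(x ⊕ (¬z ⊕ (x ⊙ y))))) = max(0, 0.612 + 0.984 − 1) = max(0, 0.596) = 0.596

0.596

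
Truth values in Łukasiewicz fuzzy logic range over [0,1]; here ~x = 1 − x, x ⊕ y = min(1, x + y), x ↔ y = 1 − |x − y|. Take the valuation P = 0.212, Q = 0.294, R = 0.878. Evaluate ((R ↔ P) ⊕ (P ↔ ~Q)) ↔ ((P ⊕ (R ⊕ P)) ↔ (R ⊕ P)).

0.840

R ↔ P = 1 − |0.878 − 0.212| = 1 − 0.666 = 0.334
~Q = 1 − 0.294 = 0.706
P ↔ ~Q = 1 − |0.212 − 0.706| = 1 − 0.494 = 0.506
(R ↔ P) ⊕ (P ↔ ~Q) = min(1, 0.334 + 0.506) = min(1, 0.840) = 0.840
R ⊕ P = min(1, 0.878 + 0.212) = min(1, 1.090) = 1.000
P ⊕ (R ⊕ P) = min(1, 0.212 + 1.000) = min(1, 1.212) = 1.000
(P ⊕ (R ⊕ P)) ↔ (R ⊕ P) = 1 − |1.000 − 1.000| = 1 − 0.000 = 1.000
((R ↔ P) ⊕ (P ↔ ~Q)) ↔ ((P ⊕ (R ⊕ P)) ↔ (R ⊕ P)) = 1 − |0.840 − 1.000| = 1 − 0.160 = 0.840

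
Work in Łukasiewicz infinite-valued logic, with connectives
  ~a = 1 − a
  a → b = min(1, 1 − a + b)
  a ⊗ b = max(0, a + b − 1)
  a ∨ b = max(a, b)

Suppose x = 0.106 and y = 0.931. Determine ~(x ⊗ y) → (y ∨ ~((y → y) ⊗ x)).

x ⊗ y = max(0, 0.106 + 0.931 − 1) = max(0, 0.037) = 0.037
~(x ⊗ y) = 1 − 0.037 = 0.963
y → y = min(1, 1 − 0.931 + 0.931) = min(1, 1.000) = 1.000
(y → y) ⊗ x = max(0, 1.000 + 0.106 − 1) = max(0, 0.106) = 0.106
~((y → y) ⊗ x) = 1 − 0.106 = 0.894
y ∨ ~((y → y) ⊗ x) = max(0.931, 0.894) = 0.931
~(x ⊗ y) → (y ∨ ~((y → y) ⊗ x)) = min(1, 1 − 0.963 + 0.931) = min(1, 0.968) = 0.968

0.968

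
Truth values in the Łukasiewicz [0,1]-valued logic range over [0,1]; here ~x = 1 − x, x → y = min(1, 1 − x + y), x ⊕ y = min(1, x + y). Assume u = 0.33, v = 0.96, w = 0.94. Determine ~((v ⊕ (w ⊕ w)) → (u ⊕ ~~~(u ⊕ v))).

w ⊕ w = min(1, 0.94 + 0.94) = min(1, 1.88) = 1.00
v ⊕ (w ⊕ w) = min(1, 0.96 + 1.00) = min(1, 1.96) = 1.00
u ⊕ v = min(1, 0.33 + 0.96) = min(1, 1.29) = 1.00
~(u ⊕ v) = 1 − 1.00 = 0.00
~~(u ⊕ v) = 1 − 0.00 = 1.00
~~~(u ⊕ v) = 1 − 1.00 = 0.00
u ⊕ ~~~(u ⊕ v) = min(1, 0.33 + 0.00) = min(1, 0.33) = 0.33
(v ⊕ (w ⊕ w)) → (u ⊕ ~~~(u ⊕ v)) = min(1, 1 − 1.00 + 0.33) = min(1, 0.33) = 0.33
~((v ⊕ (w ⊕ w)) → (u ⊕ ~~~(u ⊕ v))) = 1 − 0.33 = 0.67

0.67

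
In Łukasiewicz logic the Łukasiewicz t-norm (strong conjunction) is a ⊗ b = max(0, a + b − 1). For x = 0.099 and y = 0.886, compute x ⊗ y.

x ⊗ y = max(0, 0.099 + 0.886 − 1) = max(0, -0.015) = 0.000
For comparison, the Gödel (minimum) t-norm min(a, b) would give 0.099.

0.000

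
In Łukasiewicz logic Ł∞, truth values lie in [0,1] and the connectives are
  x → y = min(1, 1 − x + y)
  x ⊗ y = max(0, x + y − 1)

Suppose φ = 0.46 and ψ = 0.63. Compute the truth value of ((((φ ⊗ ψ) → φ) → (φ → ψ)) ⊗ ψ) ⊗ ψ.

φ ⊗ ψ = max(0, 0.46 + 0.63 − 1) = max(0, 0.09) = 0.09
(φ ⊗ ψ) → φ = min(1, 1 − 0.09 + 0.46) = min(1, 1.37) = 1.00
φ → ψ = min(1, 1 − 0.46 + 0.63) = min(1, 1.17) = 1.00
((φ ⊗ ψ) → φ) → (φ → ψ) = min(1, 1 − 1.00 + 1.00) = min(1, 1.00) = 1.00
(((φ ⊗ ψ) → φ) → (φ → ψ)) ⊗ ψ = max(0, 1.00 + 0.63 − 1) = max(0, 0.63) = 0.63
((((φ ⊗ ψ) → φ) → (φ → ψ)) ⊗ ψ) ⊗ ψ = max(0, 0.63 + 0.63 − 1) = max(0, 0.26) = 0.26

0.26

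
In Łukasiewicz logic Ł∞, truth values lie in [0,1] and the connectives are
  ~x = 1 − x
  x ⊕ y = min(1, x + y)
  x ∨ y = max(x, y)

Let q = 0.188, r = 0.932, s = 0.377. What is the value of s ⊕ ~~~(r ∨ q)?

r ∨ q = max(0.932, 0.188) = 0.932
~(r ∨ q) = 1 − 0.932 = 0.068
~~(r ∨ q) = 1 − 0.068 = 0.932
~~~(r ∨ q) = 1 − 0.932 = 0.068
s ⊕ ~~~(r ∨ q) = min(1, 0.377 + 0.068) = min(1, 0.445) = 0.445

0.445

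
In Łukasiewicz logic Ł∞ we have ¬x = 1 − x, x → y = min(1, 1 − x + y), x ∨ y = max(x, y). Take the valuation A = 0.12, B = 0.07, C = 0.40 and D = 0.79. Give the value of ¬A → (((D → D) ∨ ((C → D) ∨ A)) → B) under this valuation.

¬A = 1 − 0.12 = 0.88
D → D = min(1, 1 − 0.79 + 0.79) = min(1, 1.00) = 1.00
C → D = min(1, 1 − 0.40 + 0.79) = min(1, 1.39) = 1.00
(C → D) ∨ A = max(1.00, 0.12) = 1.00
(D → D) ∨ ((C → D) ∨ A) = max(1.00, 1.00) = 1.00
((D → D) ∨ ((C → D) ∨ A)) → B = min(1, 1 − 1.00 + 0.07) = min(1, 0.07) = 0.07
¬A → (((D → D) ∨ ((C → D) ∨ A)) → B) = min(1, 1 − 0.88 + 0.07) = min(1, 0.19) = 0.19

0.19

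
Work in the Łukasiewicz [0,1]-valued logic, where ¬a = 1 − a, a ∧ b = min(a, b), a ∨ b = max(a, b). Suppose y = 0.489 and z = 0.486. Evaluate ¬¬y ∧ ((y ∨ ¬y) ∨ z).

0.489

¬y = 1 − 0.489 = 0.511
¬¬y = 1 − 0.511 = 0.489
y ∨ ¬y = max(0.489, 0.511) = 0.511
(y ∨ ¬y) ∨ z = max(0.511, 0.486) = 0.511
¬¬y ∧ ((y ∨ ¬y) ∨ z) = min(0.489, 0.511) = 0.489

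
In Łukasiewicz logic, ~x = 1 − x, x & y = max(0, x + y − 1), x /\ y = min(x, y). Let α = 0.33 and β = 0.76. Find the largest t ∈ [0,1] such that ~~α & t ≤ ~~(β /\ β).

~α = 1 − 0.33 = 0.67
~~α = 1 − 0.67 = 0.33
So the left factor is ~~α = 0.33.
β /\ β = min(0.76, 0.76) = 0.76
~(β /\ β) = 1 − 0.76 = 0.24
~~(β /\ β) = 1 − 0.24 = 0.76
So the right-hand bound is ~~(β /\ β) = 0.76.
The residuum of the Łukasiewicz t-norm gives the supremum: min(1, 1 − 0.33 + 0.76).
1 − 0.33 + 0.76 = 1.43, so t = min(1, 1.43) = 1.00.
Check: 0.33 & 1.00 = max(0, 0.33) = 0.33 ≤ 0.76.

1.00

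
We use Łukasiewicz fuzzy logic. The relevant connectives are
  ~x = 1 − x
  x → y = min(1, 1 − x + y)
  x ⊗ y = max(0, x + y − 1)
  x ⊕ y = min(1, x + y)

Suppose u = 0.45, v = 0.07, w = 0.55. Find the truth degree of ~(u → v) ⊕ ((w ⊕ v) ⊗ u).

0.45

u → v = min(1, 1 − 0.45 + 0.07) = min(1, 0.62) = 0.62
~(u → v) = 1 − 0.62 = 0.38
w ⊕ v = min(1, 0.55 + 0.07) = min(1, 0.62) = 0.62
(w ⊕ v) ⊗ u = max(0, 0.62 + 0.45 − 1) = max(0, 0.07) = 0.07
~(u → v) ⊕ ((w ⊕ v) ⊗ u) = min(1, 0.38 + 0.07) = min(1, 0.45) = 0.45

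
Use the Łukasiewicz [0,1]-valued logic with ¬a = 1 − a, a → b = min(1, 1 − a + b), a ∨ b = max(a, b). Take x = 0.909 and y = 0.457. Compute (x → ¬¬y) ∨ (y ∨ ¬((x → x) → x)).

0.548

¬y = 1 − 0.457 = 0.543
¬¬y = 1 − 0.543 = 0.457
x → ¬¬y = min(1, 1 − 0.909 + 0.457) = min(1, 0.548) = 0.548
x → x = min(1, 1 − 0.909 + 0.909) = min(1, 1.000) = 1.000
(x → x) → x = min(1, 1 − 1.000 + 0.909) = min(1, 0.909) = 0.909
¬((x → x) → x) = 1 − 0.909 = 0.091
y ∨ ¬((x → x) → x) = max(0.457, 0.091) = 0.457
(x → ¬¬y) ∨ (y ∨ ¬((x → x) → x)) = max(0.548, 0.457) = 0.548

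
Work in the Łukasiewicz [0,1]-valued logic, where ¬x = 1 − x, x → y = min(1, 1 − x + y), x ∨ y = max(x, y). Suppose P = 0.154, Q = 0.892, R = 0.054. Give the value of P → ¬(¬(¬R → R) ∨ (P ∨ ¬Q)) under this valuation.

0.954

¬R = 1 − 0.054 = 0.946
¬R → R = min(1, 1 − 0.946 + 0.054) = min(1, 0.108) = 0.108
¬(¬R → R) = 1 − 0.108 = 0.892
¬Q = 1 − 0.892 = 0.108
P ∨ ¬Q = max(0.154, 0.108) = 0.154
¬(¬R → R) ∨ (P ∨ ¬Q) = max(0.892, 0.154) = 0.892
¬(¬(¬R → R) ∨ (P ∨ ¬Q)) = 1 − 0.892 = 0.108
P → ¬(¬(¬R → R) ∨ (P ∨ ¬Q)) = min(1, 1 − 0.154 + 0.108) = min(1, 0.954) = 0.954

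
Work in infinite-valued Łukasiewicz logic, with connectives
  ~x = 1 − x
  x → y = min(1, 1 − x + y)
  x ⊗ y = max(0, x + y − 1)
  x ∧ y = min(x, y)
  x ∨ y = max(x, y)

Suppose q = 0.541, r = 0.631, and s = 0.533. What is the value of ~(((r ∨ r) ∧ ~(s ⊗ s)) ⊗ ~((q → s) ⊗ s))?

r ∨ r = max(0.631, 0.631) = 0.631
s ⊗ s = max(0, 0.533 + 0.533 − 1) = max(0, 0.066) = 0.066
~(s ⊗ s) = 1 − 0.066 = 0.934
(r ∨ r) ∧ ~(s ⊗ s) = min(0.631, 0.934) = 0.631
q → s = min(1, 1 − 0.541 + 0.533) = min(1, 0.992) = 0.992
(q → s) ⊗ s = max(0, 0.992 + 0.533 − 1) = max(0, 0.525) = 0.525
~((q → s) ⊗ s) = 1 − 0.525 = 0.475
((r ∨ r) ∧ ~(s ⊗ s)) ⊗ ~((q → s) ⊗ s) = max(0, 0.631 + 0.475 − 1) = max(0, 0.106) = 0.106
~(((r ∨ r) ∧ ~(s ⊗ s)) ⊗ ~((q → s) ⊗ s)) = 1 − 0.106 = 0.894

0.894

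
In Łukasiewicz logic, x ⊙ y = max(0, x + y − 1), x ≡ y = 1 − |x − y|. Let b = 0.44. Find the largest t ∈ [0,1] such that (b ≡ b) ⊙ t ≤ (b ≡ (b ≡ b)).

b ≡ b = 1 − |0.44 − 0.44| = 1 − 0.00 = 1.00
So the left factor is b ≡ b = 1.00.
b ≡ (b ≡ b) = 1 − |0.44 − 1.00| = 1 − 0.56 = 0.44
So the right-hand bound is b ≡ (b ≡ b) = 0.44.
The residuum of the Łukasiewicz t-norm gives the supremum: min(1, 1 − 1.00 + 0.44).
1 − 1.00 + 0.44 = 0.44, so t = min(1, 0.44) = 0.44.
Check: 1.00 ⊙ 0.44 = max(0, 0.44) = 0.44 ≤ 0.44.

0.44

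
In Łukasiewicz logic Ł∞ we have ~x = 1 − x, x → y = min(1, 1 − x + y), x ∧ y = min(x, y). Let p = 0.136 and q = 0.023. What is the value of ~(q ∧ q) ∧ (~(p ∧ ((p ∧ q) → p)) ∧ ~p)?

q ∧ q = min(0.023, 0.023) = 0.023
~(q ∧ q) = 1 − 0.023 = 0.977
p ∧ q = min(0.136, 0.023) = 0.023
(p ∧ q) → p = min(1, 1 − 0.023 + 0.136) = min(1, 1.113) = 1.000
p ∧ ((p ∧ q) → p) = min(0.136, 1.000) = 0.136
~(p ∧ ((p ∧ q) → p)) = 1 − 0.136 = 0.864
~p = 1 − 0.136 = 0.864
~(p ∧ ((p ∧ q) → p)) ∧ ~p = min(0.864, 0.864) = 0.864
~(q ∧ q) ∧ (~(p ∧ ((p ∧ q) → p)) ∧ ~p) = min(0.977, 0.864) = 0.864

0.864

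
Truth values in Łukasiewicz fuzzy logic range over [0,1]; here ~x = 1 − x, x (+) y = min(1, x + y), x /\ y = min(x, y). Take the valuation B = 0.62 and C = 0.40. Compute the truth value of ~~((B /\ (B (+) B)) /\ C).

B (+) B = min(1, 0.62 + 0.62) = min(1, 1.24) = 1.00
B /\ (B (+) B) = min(0.62, 1.00) = 0.62
(B /\ (B (+) B)) /\ C = min(0.62, 0.40) = 0.40
~((B /\ (B (+) B)) /\ C) = 1 − 0.40 = 0.60
~~((B /\ (B (+) B)) /\ C) = 1 − 0.60 = 0.40

0.40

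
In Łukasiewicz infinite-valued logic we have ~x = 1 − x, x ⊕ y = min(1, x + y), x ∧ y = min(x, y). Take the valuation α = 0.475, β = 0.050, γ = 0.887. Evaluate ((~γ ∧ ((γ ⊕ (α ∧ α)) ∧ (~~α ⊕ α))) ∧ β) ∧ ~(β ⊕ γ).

0.050

~γ = 1 − 0.887 = 0.113
α ∧ α = min(0.475, 0.475) = 0.475
γ ⊕ (α ∧ α) = min(1, 0.887 + 0.475) = min(1, 1.362) = 1.000
~α = 1 − 0.475 = 0.525
~~α = 1 − 0.525 = 0.475
~~α ⊕ α = min(1, 0.475 + 0.475) = min(1, 0.950) = 0.950
(γ ⊕ (α ∧ α)) ∧ (~~α ⊕ α) = min(1.000, 0.950) = 0.950
~γ ∧ ((γ ⊕ (α ∧ α)) ∧ (~~α ⊕ α)) = min(0.113, 0.950) = 0.113
(~γ ∧ ((γ ⊕ (α ∧ α)) ∧ (~~α ⊕ α))) ∧ β = min(0.113, 0.050) = 0.050
β ⊕ γ = min(1, 0.050 + 0.887) = min(1, 0.937) = 0.937
~(β ⊕ γ) = 1 − 0.937 = 0.063
((~γ ∧ ((γ ⊕ (α ∧ α)) ∧ (~~α ⊕ α))) ∧ β) ∧ ~(β ⊕ γ) = min(0.050, 0.063) = 0.050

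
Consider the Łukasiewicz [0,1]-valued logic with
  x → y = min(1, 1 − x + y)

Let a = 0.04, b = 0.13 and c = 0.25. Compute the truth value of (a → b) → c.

0.25

a → b = min(1, 1 − 0.04 + 0.13) = min(1, 1.09) = 1.00
(a → b) → c = min(1, 1 − 1.00 + 0.25) = min(1, 0.25) = 0.25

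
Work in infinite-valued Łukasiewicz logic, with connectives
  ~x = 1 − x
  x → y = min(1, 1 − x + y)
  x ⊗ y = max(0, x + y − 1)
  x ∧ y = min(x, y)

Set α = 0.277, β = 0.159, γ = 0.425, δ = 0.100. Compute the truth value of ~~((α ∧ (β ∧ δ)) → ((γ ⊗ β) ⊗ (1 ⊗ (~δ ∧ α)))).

0.900

β ∧ δ = min(0.159, 0.100) = 0.100
α ∧ (β ∧ δ) = min(0.277, 0.100) = 0.100
γ ⊗ β = max(0, 0.425 + 0.159 − 1) = max(0, -0.416) = 0.000
~δ = 1 − 0.100 = 0.900
~δ ∧ α = min(0.900, 0.277) = 0.277
1 ⊗ (~δ ∧ α) = max(0, 1.000 + 0.277 − 1) = max(0, 0.277) = 0.277
(γ ⊗ β) ⊗ (1 ⊗ (~δ ∧ α)) = max(0, 0.000 + 0.277 − 1) = max(0, -0.723) = 0.000
(α ∧ (β ∧ δ)) → ((γ ⊗ β) ⊗ (1 ⊗ (~δ ∧ α))) = min(1, 1 − 0.100 + 0.000) = min(1, 0.900) = 0.900
~((α ∧ (β ∧ δ)) → ((γ ⊗ β) ⊗ (1 ⊗ (~δ ∧ α)))) = 1 − 0.900 = 0.100
~~((α ∧ (β ∧ δ)) → ((γ ⊗ β) ⊗ (1 ⊗ (~δ ∧ α)))) = 1 − 0.100 = 0.900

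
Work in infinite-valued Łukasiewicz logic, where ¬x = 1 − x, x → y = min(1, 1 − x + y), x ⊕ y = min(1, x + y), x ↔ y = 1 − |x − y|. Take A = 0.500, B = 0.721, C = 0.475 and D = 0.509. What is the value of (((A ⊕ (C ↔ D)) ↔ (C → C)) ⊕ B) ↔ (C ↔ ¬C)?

C ↔ D = 1 − |0.475 − 0.509| = 1 − 0.034 = 0.966
A ⊕ (C ↔ D) = min(1, 0.500 + 0.966) = min(1, 1.466) = 1.000
C → C = min(1, 1 − 0.475 + 0.475) = min(1, 1.000) = 1.000
(A ⊕ (C ↔ D)) ↔ (C → C) = 1 − |1.000 − 1.000| = 1 − 0.000 = 1.000
((A ⊕ (C ↔ D)) ↔ (C → C)) ⊕ B = min(1, 1.000 + 0.721) = min(1, 1.721) = 1.000
¬C = 1 − 0.475 = 0.525
C ↔ ¬C = 1 − |0.475 − 0.525| = 1 − 0.050 = 0.950
(((A ⊕ (C ↔ D)) ↔ (C → C)) ⊕ B) ↔ (C ↔ ¬C) = 1 − |1.000 − 0.950| = 1 − 0.050 = 0.950

0.950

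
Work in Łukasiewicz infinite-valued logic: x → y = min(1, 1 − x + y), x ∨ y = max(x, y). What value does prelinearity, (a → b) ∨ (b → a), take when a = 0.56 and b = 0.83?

1.00

a → b = min(1, 1 − 0.56 + 0.83) = min(1, 1.27) = 1.00
b → a = min(1, 1 − 0.83 + 0.56) = min(1, 0.73) = 0.73
(a → b) ∨ (b → a) = max(1.00, 0.73) = 1.00
(As expected: a Ł∞-tautology — holds in every MV-chain.)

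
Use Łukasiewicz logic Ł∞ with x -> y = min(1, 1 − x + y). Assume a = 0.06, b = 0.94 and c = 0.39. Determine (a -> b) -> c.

a -> b = min(1, 1 − 0.06 + 0.94) = min(1, 1.88) = 1.00
(a -> b) -> c = min(1, 1 − 1.00 + 0.39) = min(1, 0.39) = 0.39

0.39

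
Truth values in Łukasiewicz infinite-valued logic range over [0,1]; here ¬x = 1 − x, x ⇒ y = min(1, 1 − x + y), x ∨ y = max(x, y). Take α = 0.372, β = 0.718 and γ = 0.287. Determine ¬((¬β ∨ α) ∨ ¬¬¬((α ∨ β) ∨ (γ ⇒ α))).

¬β = 1 − 0.718 = 0.282
¬β ∨ α = max(0.282, 0.372) = 0.372
α ∨ β = max(0.372, 0.718) = 0.718
γ ⇒ α = min(1, 1 − 0.287 + 0.372) = min(1, 1.085) = 1.000
(α ∨ β) ∨ (γ ⇒ α) = max(0.718, 1.000) = 1.000
¬((α ∨ β) ∨ (γ ⇒ α)) = 1 − 1.000 = 0.000
¬¬((α ∨ β) ∨ (γ ⇒ α)) = 1 − 0.000 = 1.000
¬¬¬((α ∨ β) ∨ (γ ⇒ α)) = 1 − 1.000 = 0.000
(¬β ∨ α) ∨ ¬¬¬((α ∨ β) ∨ (γ ⇒ α)) = max(0.372, 0.000) = 0.372
¬((¬β ∨ α) ∨ ¬¬¬((α ∨ β) ∨ (γ ⇒ α))) = 1 − 0.372 = 0.628

0.628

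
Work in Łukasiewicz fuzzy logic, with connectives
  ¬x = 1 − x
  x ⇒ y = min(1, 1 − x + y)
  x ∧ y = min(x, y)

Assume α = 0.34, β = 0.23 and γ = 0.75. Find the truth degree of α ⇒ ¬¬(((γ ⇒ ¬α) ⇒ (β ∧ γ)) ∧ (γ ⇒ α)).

¬α = 1 − 0.34 = 0.66
γ ⇒ ¬α = min(1, 1 − 0.75 + 0.66) = min(1, 0.91) = 0.91
β ∧ γ = min(0.23, 0.75) = 0.23
(γ ⇒ ¬α) ⇒ (β ∧ γ) = min(1, 1 − 0.91 + 0.23) = min(1, 0.32) = 0.32
γ ⇒ α = min(1, 1 − 0.75 + 0.34) = min(1, 0.59) = 0.59
((γ ⇒ ¬α) ⇒ (β ∧ γ)) ∧ (γ ⇒ α) = min(0.32, 0.59) = 0.32
¬(((γ ⇒ ¬α) ⇒ (β ∧ γ)) ∧ (γ ⇒ α)) = 1 − 0.32 = 0.68
¬¬(((γ ⇒ ¬α) ⇒ (β ∧ γ)) ∧ (γ ⇒ α)) = 1 − 0.68 = 0.32
α ⇒ ¬¬(((γ ⇒ ¬α) ⇒ (β ∧ γ)) ∧ (γ ⇒ α)) = min(1, 1 − 0.34 + 0.32) = min(1, 0.98) = 0.98

0.98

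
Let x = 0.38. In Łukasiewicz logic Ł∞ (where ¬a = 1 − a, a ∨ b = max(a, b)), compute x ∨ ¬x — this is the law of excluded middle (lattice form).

0.62

¬x = 1 − 0.38 = 0.62
x ∨ ¬x = max(0.38, 0.62) = 0.62
(The value 0.62 < 1 shows this instance is not satisfied; not a Ł∞-tautology — its value is max(a, 1−a).)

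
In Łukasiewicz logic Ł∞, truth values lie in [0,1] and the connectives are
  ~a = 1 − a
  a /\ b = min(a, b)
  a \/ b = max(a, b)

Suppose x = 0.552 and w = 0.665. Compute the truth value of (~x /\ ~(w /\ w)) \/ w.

0.665

~x = 1 − 0.552 = 0.448
w /\ w = min(0.665, 0.665) = 0.665
~(w /\ w) = 1 − 0.665 = 0.335
~x /\ ~(w /\ w) = min(0.448, 0.335) = 0.335
(~x /\ ~(w /\ w)) \/ w = max(0.335, 0.665) = 0.665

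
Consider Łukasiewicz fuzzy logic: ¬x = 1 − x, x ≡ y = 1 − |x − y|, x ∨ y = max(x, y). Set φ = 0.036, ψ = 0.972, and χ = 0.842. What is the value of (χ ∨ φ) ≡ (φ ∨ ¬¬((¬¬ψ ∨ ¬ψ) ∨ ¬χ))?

χ ∨ φ = max(0.842, 0.036) = 0.842
¬ψ = 1 − 0.972 = 0.028
¬¬ψ = 1 − 0.028 = 0.972
¬¬ψ ∨ ¬ψ = max(0.972, 0.028) = 0.972
¬χ = 1 − 0.842 = 0.158
(¬¬ψ ∨ ¬ψ) ∨ ¬χ = max(0.972, 0.158) = 0.972
¬((¬¬ψ ∨ ¬ψ) ∨ ¬χ) = 1 − 0.972 = 0.028
¬¬((¬¬ψ ∨ ¬ψ) ∨ ¬χ) = 1 − 0.028 = 0.972
φ ∨ ¬¬((¬¬ψ ∨ ¬ψ) ∨ ¬χ) = max(0.036, 0.972) = 0.972
(χ ∨ φ) ≡ (φ ∨ ¬¬((¬¬ψ ∨ ¬ψ) ∨ ¬χ)) = 1 − |0.842 − 0.972| = 1 − 0.130 = 0.870

0.870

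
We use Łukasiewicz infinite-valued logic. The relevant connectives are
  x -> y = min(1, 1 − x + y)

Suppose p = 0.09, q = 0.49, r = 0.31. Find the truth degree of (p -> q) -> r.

0.31

p -> q = min(1, 1 − 0.09 + 0.49) = min(1, 1.40) = 1.00
(p -> q) -> r = min(1, 1 − 1.00 + 0.31) = min(1, 0.31) = 0.31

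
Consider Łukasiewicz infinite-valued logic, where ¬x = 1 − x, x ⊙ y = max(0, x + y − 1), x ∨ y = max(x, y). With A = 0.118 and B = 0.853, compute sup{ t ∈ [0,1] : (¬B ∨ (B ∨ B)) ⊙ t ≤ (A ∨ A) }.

0.265

¬B = 1 − 0.853 = 0.147
B ∨ B = max(0.853, 0.853) = 0.853
¬B ∨ (B ∨ B) = max(0.147, 0.853) = 0.853
So the left factor is ¬B ∨ (B ∨ B) = 0.853.
A ∨ A = max(0.118, 0.118) = 0.118
So the right-hand bound is A ∨ A = 0.118.
The residuum of the Łukasiewicz t-norm gives the supremum: min(1, 1 − 0.853 + 0.118).
1 − 0.853 + 0.118 = 0.265, so t = min(1, 0.265) = 0.265.
Check: 0.853 ⊙ 0.265 = max(0, 0.118) = 0.118 ≤ 0.118.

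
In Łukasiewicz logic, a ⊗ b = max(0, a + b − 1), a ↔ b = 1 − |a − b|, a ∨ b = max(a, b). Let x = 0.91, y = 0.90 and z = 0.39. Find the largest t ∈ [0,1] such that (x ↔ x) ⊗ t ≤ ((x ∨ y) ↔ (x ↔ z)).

0.57

x ↔ x = 1 − |0.91 − 0.91| = 1 − 0.00 = 1.00
So the left factor is x ↔ x = 1.00.
x ∨ y = max(0.91, 0.90) = 0.91
x ↔ z = 1 − |0.91 − 0.39| = 1 − 0.52 = 0.48
(x ∨ y) ↔ (x ↔ z) = 1 − |0.91 − 0.48| = 1 − 0.43 = 0.57
So the right-hand bound is (x ∨ y) ↔ (x ↔ z) = 0.57.
The residuum of the Łukasiewicz t-norm gives the supremum: min(1, 1 − 1.00 + 0.57).
1 − 1.00 + 0.57 = 0.57, so t = min(1, 0.57) = 0.57.
Check: 1.00 ⊗ 0.57 = max(0, 0.57) = 0.57 ≤ 0.57.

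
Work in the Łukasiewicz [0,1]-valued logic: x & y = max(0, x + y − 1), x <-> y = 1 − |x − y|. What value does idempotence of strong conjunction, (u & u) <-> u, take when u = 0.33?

0.67

u & u = max(0, 0.33 + 0.33 − 1) = max(0, -0.34) = 0.00
(u & u) <-> u = 1 − |0.00 − 0.33| = 1 − 0.33 = 0.67
(The value 0.67 < 1 shows this instance is not satisfied; fails in Ł∞ since a ⊗ a = max(0, 2a−1) ≠ a in general.)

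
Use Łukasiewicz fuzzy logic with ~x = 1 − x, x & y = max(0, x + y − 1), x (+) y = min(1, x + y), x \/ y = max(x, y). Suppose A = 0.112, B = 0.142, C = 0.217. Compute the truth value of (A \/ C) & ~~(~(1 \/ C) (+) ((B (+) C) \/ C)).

A \/ C = max(0.112, 0.217) = 0.217
1 \/ C = max(1.000, 0.217) = 1.000
~(1 \/ C) = 1 − 1.000 = 0.000
B (+) C = min(1, 0.142 + 0.217) = min(1, 0.359) = 0.359
(B (+) C) \/ C = max(0.359, 0.217) = 0.359
~(1 \/ C) (+) ((B (+) C) \/ C) = min(1, 0.000 + 0.359) = min(1, 0.359) = 0.359
~(~(1 \/ C) (+) ((B (+) C) \/ C)) = 1 − 0.359 = 0.641
~~(~(1 \/ C) (+) ((B (+) C) \/ C)) = 1 − 0.641 = 0.359
(A \/ C) & ~~(~(1 \/ C) (+) ((B (+) C) \/ C)) = max(0, 0.217 + 0.359 − 1) = max(0, -0.424) = 0.000

0.000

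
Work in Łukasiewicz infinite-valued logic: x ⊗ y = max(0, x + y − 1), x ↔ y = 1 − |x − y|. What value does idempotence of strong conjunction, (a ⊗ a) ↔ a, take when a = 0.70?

0.70

a ⊗ a = max(0, 0.70 + 0.70 − 1) = max(0, 0.40) = 0.40
(a ⊗ a) ↔ a = 1 − |0.40 − 0.70| = 1 − 0.30 = 0.70
(The value 0.70 < 1 shows this instance is not satisfied; fails in Ł∞ since a ⊗ a = max(0, 2a−1) ≠ a in general.)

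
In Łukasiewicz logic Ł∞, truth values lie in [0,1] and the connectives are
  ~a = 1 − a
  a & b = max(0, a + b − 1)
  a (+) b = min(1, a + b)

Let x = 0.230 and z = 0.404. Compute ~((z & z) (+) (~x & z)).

0.826

z & z = max(0, 0.404 + 0.404 − 1) = max(0, -0.192) = 0.000
~x = 1 − 0.230 = 0.770
~x & z = max(0, 0.770 + 0.404 − 1) = max(0, 0.174) = 0.174
(z & z) (+) (~x & z) = min(1, 0.000 + 0.174) = min(1, 0.174) = 0.174
~((z & z) (+) (~x & z)) = 1 − 0.174 = 0.826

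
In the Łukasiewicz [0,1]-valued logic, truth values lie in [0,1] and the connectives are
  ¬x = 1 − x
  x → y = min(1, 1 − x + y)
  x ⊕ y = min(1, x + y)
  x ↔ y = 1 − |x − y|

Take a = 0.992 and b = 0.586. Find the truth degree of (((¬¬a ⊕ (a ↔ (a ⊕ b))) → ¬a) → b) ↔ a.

¬a = 1 − 0.992 = 0.008
¬¬a = 1 − 0.008 = 0.992
a ⊕ b = min(1, 0.992 + 0.586) = min(1, 1.578) = 1.000
a ↔ (a ⊕ b) = 1 − |0.992 − 1.000| = 1 − 0.008 = 0.992
¬¬a ⊕ (a ↔ (a ⊕ b)) = min(1, 0.992 + 0.992) = min(1, 1.984) = 1.000
(¬¬a ⊕ (a ↔ (a ⊕ b))) → ¬a = min(1, 1 − 1.000 + 0.008) = min(1, 0.008) = 0.008
((¬¬a ⊕ (a ↔ (a ⊕ b))) → ¬a) → b = min(1, 1 − 0.008 + 0.586) = min(1, 1.578) = 1.000
(((¬¬a ⊕ (a ↔ (a ⊕ b))) → ¬a) → b) ↔ a = 1 − |1.000 − 0.992| = 1 − 0.008 = 0.992

0.992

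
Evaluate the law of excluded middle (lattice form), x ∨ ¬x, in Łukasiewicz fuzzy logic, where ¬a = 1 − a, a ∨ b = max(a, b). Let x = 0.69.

0.69

¬x = 1 − 0.69 = 0.31
x ∨ ¬x = max(0.69, 0.31) = 0.69
(The value 0.69 < 1 shows this instance is not satisfied; not a Ł∞-tautology — its value is max(a, 1−a).)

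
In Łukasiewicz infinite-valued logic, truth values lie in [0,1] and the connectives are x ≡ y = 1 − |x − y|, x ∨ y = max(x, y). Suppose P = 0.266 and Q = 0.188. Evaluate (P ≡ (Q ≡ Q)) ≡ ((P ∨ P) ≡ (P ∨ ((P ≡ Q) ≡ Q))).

Q ≡ Q = 1 − |0.188 − 0.188| = 1 − 0.000 = 1.000
P ≡ (Q ≡ Q) = 1 − |0.266 − 1.000| = 1 − 0.734 = 0.266
P ∨ P = max(0.266, 0.266) = 0.266
P ≡ Q = 1 − |0.266 − 0.188| = 1 − 0.078 = 0.922
(P ≡ Q) ≡ Q = 1 − |0.922 − 0.188| = 1 − 0.734 = 0.266
P ∨ ((P ≡ Q) ≡ Q) = max(0.266, 0.266) = 0.266
(P ∨ P) ≡ (P ∨ ((P ≡ Q) ≡ Q)) = 1 − |0.266 − 0.266| = 1 − 0.000 = 1.000
(P ≡ (Q ≡ Q)) ≡ ((P ∨ P) ≡ (P ∨ ((P ≡ Q) ≡ Q))) = 1 − |0.266 − 1.000| = 1 − 0.734 = 0.266

0.266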